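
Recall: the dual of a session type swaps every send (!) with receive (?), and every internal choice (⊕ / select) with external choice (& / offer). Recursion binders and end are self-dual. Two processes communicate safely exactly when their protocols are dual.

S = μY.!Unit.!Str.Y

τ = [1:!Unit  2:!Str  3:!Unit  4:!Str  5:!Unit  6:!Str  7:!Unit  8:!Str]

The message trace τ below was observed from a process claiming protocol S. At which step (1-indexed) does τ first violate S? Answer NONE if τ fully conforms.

@1 !Unit  match  residual = !Str.μY.…
@2 !Str  match  residual = μY.…
@3 !Unit  match  residual = !Str.μY.…
@4 !Str  match  residual = μY.…
@5 !Unit  match  residual = !Str.μY.…
@6 !Str  match  residual = μY.…
@7 !Unit  match  residual = !Str.μY.…
@8 !Str  match  residual = μY.…
all 8 steps conform

NONE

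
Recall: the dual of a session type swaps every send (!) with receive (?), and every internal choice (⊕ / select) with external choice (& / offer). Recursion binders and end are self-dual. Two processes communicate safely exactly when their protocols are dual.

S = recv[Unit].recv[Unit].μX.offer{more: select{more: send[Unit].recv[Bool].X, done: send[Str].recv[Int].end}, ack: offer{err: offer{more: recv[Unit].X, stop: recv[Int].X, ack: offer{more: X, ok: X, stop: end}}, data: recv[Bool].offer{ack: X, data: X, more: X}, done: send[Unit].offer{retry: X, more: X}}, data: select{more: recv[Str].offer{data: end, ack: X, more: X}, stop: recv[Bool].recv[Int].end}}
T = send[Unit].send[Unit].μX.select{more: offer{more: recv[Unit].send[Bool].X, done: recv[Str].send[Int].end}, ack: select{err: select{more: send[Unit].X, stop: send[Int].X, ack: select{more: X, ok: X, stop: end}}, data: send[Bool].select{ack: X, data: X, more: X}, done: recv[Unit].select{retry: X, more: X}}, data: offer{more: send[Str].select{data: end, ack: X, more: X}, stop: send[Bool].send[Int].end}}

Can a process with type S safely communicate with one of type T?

recv[Unit] | send[Unit]  match
  recv[Unit] | send[Unit]  match
    μX | μX  match (rec unchanged)
      offer{more,ack,data} | select{more,ack,data}  match labels match
        case more:
          select{more,done} | offer{more,done}  match labels match
            case more:
              send[Unit] | recv[Unit]  match
                recv[Bool] | send[Bool]  match
                  X | X  match
            case done:
              send[Str] | recv[Str]  match
                recv[Int] | send[Int]  match
                  end | end  match
        case ack:
          offer{err,data,done} | select{err,data,done}  match labels match
            case err:
              offer{more,stop,ack} | select{more,stop,ack}  match labels match
                case more:
                  recv[Unit] | send[Unit]  match
                    X | X  match
                case stop:
                  recv[Int] | send[Int]  match
                    X | X  match
                case ack:
                  offer{more,ok,stop} | select{more,ok,stop}  match labels match
                    case more:
                      X | X  match
                    case ok:
                      X | X  match
                    case stop:
                      end | end  match
            case data:
              recv[Bool] | send[Bool]  match
                offer{ack,data,more} | select{ack,data,more}  match labels match
                  case ack:
                    X | X  match
                  case data:
                    X | X  match
                  case more:
                    X | X  match
            case done:
              send[Unit] | recv[Unit]  match
                offer{retry,more} | select{retry,more}  match labels match
                  case retry:
                    X | X  match
                  case more:
                    X | X  match
        case data:
          select{more,stop} | offer{more,stop}  match labels match
            case more:
              recv[Str] | send[Str]  match
                offer{data,ack,more} | select{data,ack,more}  match labels match
                  case data:
                    end | end  match
                  case ack:
                    X | X  match
                  case more:
                    X | X  match
            case stop:
              recv[Bool] | send[Bool]  match
                recv[Int] | send[Int]  match
                  end | end  match

YES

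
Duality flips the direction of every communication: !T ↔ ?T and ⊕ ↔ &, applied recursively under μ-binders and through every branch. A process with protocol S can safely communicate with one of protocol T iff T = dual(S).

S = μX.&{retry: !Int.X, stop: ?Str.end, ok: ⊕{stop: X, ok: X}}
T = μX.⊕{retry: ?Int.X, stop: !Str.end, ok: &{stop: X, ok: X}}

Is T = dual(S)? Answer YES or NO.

YES

μX vs μX  match (binder kept)
  &{retry,stop,ok} vs ⊕{retry,stop,ok}  match label sets agree
    [retry]
      !Int vs ?Int  match
        X vs X  match
    [stop]
      ?Str vs !Str  match
        end vs end  match
    [ok]
      ⊕{stop,ok} vs &{stop,ok}  match label sets agree
        [stop]
          X vs X  match
        [ok]
          X vs X  match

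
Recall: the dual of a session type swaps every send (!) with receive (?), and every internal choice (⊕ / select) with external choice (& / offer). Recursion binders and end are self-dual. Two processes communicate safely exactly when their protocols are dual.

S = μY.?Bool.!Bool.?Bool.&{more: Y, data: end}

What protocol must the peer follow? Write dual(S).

μY.!Bool.?Bool.!Bool.⊕{more: Y, data: end}

μY ↦ μY  (binder kept)
  ?Bool ↦ !Bool
    !Bool ↦ ?Bool
      ?Bool ↦ !Bool
        &{more,data} ↦ ⊕{more,data}  (external→internal)
          [more]
            Y ↦ Y
          [data]
            end ↦ end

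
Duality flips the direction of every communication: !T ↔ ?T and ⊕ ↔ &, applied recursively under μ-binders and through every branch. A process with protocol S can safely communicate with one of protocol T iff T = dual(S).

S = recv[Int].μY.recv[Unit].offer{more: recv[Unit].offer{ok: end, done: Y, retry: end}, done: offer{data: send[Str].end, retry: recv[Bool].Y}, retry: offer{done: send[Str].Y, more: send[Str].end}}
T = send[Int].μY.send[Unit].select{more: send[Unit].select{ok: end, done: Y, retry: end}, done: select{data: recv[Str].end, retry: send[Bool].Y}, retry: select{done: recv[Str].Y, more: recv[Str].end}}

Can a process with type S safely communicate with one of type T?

recv[Int] | send[Int]  match
  μY | μY  match (rec unchanged)
    recv[Unit] | send[Unit]  match
      offer{more,done,retry} | select{more,done,retry}  match labels match
        [more]
          recv[Unit] | send[Unit]  match
            offer{ok,done,retry} | select{ok,done,retry}  match labels match
              [ok]
                end | end  match
              [done]
                Y | Y  match
              [retry]
                end | end  match
        [done]
          offer{data,retry} | select{data,retry}  match labels match
            [data]
              send[Str] | recv[Str]  match
                end | end  match
            [retry]
              recv[Bool] | send[Bool]  match
                Y | Y  match
        [retry]
          offer{done,more} | select{done,more}  match labels match
            [done]
              send[Str] | recv[Str]  match
                Y | Y  match
            [more]
              send[Str] | recv[Str]  match
                end | end  match

YES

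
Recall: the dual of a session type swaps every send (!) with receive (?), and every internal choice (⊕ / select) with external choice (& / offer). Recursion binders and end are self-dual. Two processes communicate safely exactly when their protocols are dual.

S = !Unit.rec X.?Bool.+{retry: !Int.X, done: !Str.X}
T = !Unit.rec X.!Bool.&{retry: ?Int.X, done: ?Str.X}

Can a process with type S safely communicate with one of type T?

!Unit vs !Unit  ✗ same direction on both sides — not dual

NO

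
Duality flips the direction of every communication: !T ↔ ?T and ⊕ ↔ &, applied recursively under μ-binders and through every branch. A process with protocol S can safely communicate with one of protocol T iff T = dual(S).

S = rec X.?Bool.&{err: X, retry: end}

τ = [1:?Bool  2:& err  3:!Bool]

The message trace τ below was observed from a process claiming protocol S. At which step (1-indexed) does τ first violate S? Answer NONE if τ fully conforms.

3

step 1: ?Bool  ok  residual = &{err: rec X.…, retry: end}
step 2: & err  ok  residual = rec X.…
step 3: got !Bool, protocol expects ?Bool  ✗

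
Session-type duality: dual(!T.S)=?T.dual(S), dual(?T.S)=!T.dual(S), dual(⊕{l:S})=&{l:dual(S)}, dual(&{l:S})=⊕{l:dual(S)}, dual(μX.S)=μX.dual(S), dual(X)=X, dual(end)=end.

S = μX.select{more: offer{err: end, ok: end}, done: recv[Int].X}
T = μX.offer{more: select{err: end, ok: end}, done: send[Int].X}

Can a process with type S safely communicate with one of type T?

YES

μX ‖ μX  match (binder kept)
  select{more,done} ‖ offer{more,done}  match label sets agree
    • more:
      offer{err,ok} ‖ select{err,ok}  match label sets agree
        • err:
          end ‖ end  match
        • ok:
          end ‖ end  match
    • done:
      recv[Int] ‖ send[Int]  match
        X ‖ X  match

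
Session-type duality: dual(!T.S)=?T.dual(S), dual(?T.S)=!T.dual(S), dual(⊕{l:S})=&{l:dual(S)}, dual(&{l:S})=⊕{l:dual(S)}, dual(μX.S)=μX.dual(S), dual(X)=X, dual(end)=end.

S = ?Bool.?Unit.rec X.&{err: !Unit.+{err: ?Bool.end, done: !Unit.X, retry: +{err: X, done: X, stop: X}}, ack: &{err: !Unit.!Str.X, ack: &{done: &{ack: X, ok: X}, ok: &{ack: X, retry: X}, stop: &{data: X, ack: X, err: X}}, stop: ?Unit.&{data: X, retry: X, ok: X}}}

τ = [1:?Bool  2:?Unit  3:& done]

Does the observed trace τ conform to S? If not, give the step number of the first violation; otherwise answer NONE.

@1 ?Bool  match  now at ?Unit.rec X.…
@2 ?Unit  match  now at rec X.…
@3 got & done, protocol expects & err or & ack  ✗

3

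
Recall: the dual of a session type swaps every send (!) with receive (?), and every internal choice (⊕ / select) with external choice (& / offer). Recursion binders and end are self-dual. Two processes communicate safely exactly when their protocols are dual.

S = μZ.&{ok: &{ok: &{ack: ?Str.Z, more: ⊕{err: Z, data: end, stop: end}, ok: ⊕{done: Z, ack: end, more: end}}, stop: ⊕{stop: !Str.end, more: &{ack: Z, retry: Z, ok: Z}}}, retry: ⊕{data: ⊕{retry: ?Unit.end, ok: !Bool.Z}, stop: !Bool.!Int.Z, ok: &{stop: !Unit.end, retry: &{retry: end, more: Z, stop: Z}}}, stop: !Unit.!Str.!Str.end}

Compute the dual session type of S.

μZ ↦ μZ  (μ self-dual)
  &{ok,retry,stop} ↦ ⊕{ok,retry,stop}  (&→⊕)
    [ok]
      &{ok,stop} ↦ ⊕{ok,stop}  (&→⊕)
        [ok]
          &{ack,more,ok} ↦ ⊕{ack,more,ok}  (&→⊕)
            [ack]
              ?Str ↦ !Str
                Z ↦ Z
            [more]
              ⊕{err,data,stop} ↦ &{err,data,stop}  (⊕→&)
                [err]
                  Z ↦ Z
                [data]
                  end ↦ end
                [stop]
                  end ↦ end
            [ok]
              ⊕{done,ack,more} ↦ &{done,ack,more}  (⊕→&)
                [done]
                  Z ↦ Z
                [ack]
                  end ↦ end
                [more]
                  end ↦ end
        [stop]
          ⊕{stop,more} ↦ &{stop,more}  (⊕→&)
            [stop]
              !Str ↦ ?Str
                end ↦ end
            [more]
              &{ack,retry,ok} ↦ ⊕{ack,retry,ok}  (&→⊕)
                [ack]
                  Z ↦ Z
                [retry]
                  Z ↦ Z
                [ok]
                  Z ↦ Z
    [retry]
      ⊕{data,stop,ok} ↦ &{data,stop,ok}  (⊕→&)
        [data]
          ⊕{retry,ok} ↦ &{retry,ok}  (⊕→&)
            [retry]
              ?Unit ↦ !Unit
                end ↦ end
            [ok]
              !Bool ↦ ?Bool
                Z ↦ Z
        [stop]
          !Bool ↦ ?Bool
            !Int ↦ ?Int
              Z ↦ Z
        [ok]
          &{stop,retry} ↦ ⊕{stop,retry}  (&→⊕)
            [stop]
              !Unit ↦ ?Unit
                end ↦ end
            [retry]
              &{retry,more,stop} ↦ ⊕{retry,more,stop}  (&→⊕)
                [retry]
                  end ↦ end
                [more]
                  Z ↦ Z
                [stop]
                  Z ↦ Z
    [stop]
      !Unit ↦ ?Unit
        !Str ↦ ?Str
          !Str ↦ ?Str
            end ↦ end

μZ.⊕{ok: ⊕{ok: ⊕{ack: !Str.Z, more: &{err: Z, data: end, stop: end}, ok: &{done: Z, ack: end, more: end}}, stop: &{stop: ?Str.end, more: ⊕{ack: Z, retry: Z, ok: Z}}}, retry: &{data: &{retry: !Unit.end, ok: ?Bool.Z}, stop: ?Bool.?Int.Z, ok: ⊕{stop: ?Unit.end, retry: ⊕{retry: end, more: Z, stop: Z}}}, stop: ?Unit.?Str.?Str.end}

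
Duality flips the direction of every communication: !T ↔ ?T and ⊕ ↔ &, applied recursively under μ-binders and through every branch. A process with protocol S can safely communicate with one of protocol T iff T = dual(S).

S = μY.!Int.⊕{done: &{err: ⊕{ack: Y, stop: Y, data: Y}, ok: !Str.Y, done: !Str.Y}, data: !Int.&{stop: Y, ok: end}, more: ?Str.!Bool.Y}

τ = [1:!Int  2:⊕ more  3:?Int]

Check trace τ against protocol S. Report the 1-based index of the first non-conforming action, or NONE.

[1] !Int  ✓  cont: ⊕{done: &{err: ⊕{ack: μY.…, stop: μY.…, data: μY.…}, ok: !Str.μY.…, done: !Str.μY.…}, data: !Int.&{stop: μY.…, ok: end}, more: ?Str.!Bool.μY.…}
[2] ⊕ more  ✓  cont: ?Str.!Bool.μY.…
[3] got ?Int, protocol expects ?Str  ✗

3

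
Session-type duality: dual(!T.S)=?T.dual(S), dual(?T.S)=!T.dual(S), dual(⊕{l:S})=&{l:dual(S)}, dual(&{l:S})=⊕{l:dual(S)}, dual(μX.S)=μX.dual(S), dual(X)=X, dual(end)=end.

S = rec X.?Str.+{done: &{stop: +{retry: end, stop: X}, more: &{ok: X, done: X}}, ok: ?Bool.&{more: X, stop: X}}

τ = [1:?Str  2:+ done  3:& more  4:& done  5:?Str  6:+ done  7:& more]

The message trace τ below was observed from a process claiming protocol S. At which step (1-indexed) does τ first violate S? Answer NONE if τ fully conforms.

NONE

@1 ?Str  ✓  cont: +{done: &{stop: +{retry: end, stop: rec X.…}, more: &{ok: rec X.…, done: rec X.…}}, ok: ?Bool.&{more: rec X.…, stop: rec X.…}}
@2 + done  ✓  cont: &{stop: +{retry: end, stop: rec X.…}, more: &{ok: rec X.…, done: rec X.…}}
@3 & more  ✓  cont: &{ok: rec X.…, done: rec X.…}
@4 & done  ✓  cont: rec X.…
@5 ?Str  ✓  cont: +{done: &{stop: +{retry: end, stop: rec X.…}, more: &{ok: rec X.…, done: rec X.…}}, ok: ?Bool.&{more: rec X.…, stop: rec X.…}}
@6 + done  ✓  cont: &{stop: +{retry: end, stop: rec X.…}, more: &{ok: rec X.…, done: rec X.…}}
@7 & more  ✓  cont: &{ok: rec X.…, done: rec X.…}
τ conforms to S (length 7)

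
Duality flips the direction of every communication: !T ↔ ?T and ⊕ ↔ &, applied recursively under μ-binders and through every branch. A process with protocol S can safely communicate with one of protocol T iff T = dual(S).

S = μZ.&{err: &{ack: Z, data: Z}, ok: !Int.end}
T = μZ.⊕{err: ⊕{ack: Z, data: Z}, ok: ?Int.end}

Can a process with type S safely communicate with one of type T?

μZ | μZ  match (binder kept)
  &{err,ok} | ⊕{err,ok}  match labels match
    [err]
      &{ack,data} | ⊕{ack,data}  match labels match
        [ack]
          Z | Z  match
        [data]
          Z | Z  match
    [ok]
      !Int | ?Int  match
        end | end  match

YES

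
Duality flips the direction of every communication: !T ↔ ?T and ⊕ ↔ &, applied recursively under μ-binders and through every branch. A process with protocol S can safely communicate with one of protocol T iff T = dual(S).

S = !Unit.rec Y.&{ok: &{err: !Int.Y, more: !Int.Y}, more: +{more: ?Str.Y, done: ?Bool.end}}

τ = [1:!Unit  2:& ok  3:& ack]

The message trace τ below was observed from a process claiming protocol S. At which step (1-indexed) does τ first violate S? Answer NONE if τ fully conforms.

3

step 1: !Unit  ok  now at rec Y.…
step 2: & ok  ok  now at &{err: !Int.rec Y.…, more: !Int.rec Y.…}
step 3: got & ack, protocol expects & err or & more  ✗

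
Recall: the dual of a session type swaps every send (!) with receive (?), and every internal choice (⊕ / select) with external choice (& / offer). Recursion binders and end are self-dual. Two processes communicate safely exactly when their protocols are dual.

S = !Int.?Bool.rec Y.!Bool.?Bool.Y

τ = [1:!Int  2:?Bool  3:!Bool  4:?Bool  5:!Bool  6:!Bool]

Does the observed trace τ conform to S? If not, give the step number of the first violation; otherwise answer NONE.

6

@1 !Int  ✓  now at ?Bool.rec Y.…
@2 ?Bool  ✓  now at rec Y.…
@3 !Bool  ✓  now at ?Bool.rec Y.…
@4 ?Bool  ✓  now at rec Y.…
@5 !Bool  ✓  now at ?Bool.rec Y.…
@6 got !Bool, protocol expects ?Bool  ✗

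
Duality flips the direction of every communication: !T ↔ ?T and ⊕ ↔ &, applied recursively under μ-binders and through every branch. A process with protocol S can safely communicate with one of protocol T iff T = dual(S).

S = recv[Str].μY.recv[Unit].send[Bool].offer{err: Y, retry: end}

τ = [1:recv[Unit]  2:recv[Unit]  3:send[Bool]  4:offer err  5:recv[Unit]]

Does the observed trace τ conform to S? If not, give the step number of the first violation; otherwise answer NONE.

1

@1 got recv[Unit], protocol expects recv[Str]  ✗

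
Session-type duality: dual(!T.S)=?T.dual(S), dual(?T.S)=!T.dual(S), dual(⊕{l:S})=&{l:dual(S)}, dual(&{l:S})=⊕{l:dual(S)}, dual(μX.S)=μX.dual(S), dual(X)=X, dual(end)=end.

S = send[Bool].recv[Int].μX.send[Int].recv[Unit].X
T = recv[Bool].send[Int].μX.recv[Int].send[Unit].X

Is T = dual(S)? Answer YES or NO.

YES

send[Bool] vs recv[Bool]  match
  recv[Int] vs send[Int]  match
    μX vs μX  match (μ self-dual)
      send[Int] vs recv[Int]  match
        recv[Unit] vs send[Unit]  match
          X vs X  match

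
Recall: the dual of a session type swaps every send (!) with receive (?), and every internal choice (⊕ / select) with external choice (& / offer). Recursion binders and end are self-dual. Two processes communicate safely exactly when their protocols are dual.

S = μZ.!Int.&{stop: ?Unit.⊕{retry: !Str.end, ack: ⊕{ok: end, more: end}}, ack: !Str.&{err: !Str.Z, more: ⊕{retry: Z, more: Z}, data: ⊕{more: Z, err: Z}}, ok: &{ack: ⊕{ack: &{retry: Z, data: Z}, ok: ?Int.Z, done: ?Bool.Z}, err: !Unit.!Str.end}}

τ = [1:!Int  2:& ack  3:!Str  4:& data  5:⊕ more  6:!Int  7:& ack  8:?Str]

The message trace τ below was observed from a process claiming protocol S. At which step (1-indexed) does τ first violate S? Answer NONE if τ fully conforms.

@1 !Int  ✓  residual = &{stop: ?Unit.⊕{retry: !Str.end, ack: ⊕{ok: end, more: end}}, ack: !Str.&{err: !Str.μZ.…, more: ⊕{retry: μZ.…, more: μZ.…}, data: ⊕{more: μZ.…, err: μZ.…}}, ok: &{ack: ⊕{ack: &{retry: μZ.…, data: μZ.…}, ok: ?Int.μZ.…, done: ?Bool.μZ.…}, err: !Unit.!Str.end}}
@2 & ack  ✓  residual = !Str.&{err: !Str.μZ.…, more: ⊕{retry: μZ.…, more: μZ.…}, data: ⊕{more: μZ.…, err: μZ.…}}
@3 !Str  ✓  residual = &{err: !Str.μZ.…, more: ⊕{retry: μZ.…, more: μZ.…}, data: ⊕{more: μZ.…, err: μZ.…}}
@4 & data  ✓  residual = ⊕{more: μZ.…, err: μZ.…}
@5 ⊕ more  ✓  residual = μZ.…
@6 !Int  ✓  residual = &{stop: ?Unit.⊕{retry: !Str.end, ack: ⊕{ok: end, more: end}}, ack: !Str.&{err: !Str.μZ.…, more: ⊕{retry: μZ.…, more: μZ.…}, data: ⊕{more: μZ.…, err: μZ.…}}, ok: &{ack: ⊕{ack: &{retry: μZ.…, data: μZ.…}, ok: ?Int.μZ.…, done: ?Bool.μZ.…}, err: !Unit.!Str.end}}
@7 & ack  ✓  residual = !Str.&{err: !Str.μZ.…, more: ⊕{retry: μZ.…, more: μZ.…}, data: ⊕{more: μZ.…, err: μZ.…}}
@8 got ?Str, protocol expects !Str  ✗

8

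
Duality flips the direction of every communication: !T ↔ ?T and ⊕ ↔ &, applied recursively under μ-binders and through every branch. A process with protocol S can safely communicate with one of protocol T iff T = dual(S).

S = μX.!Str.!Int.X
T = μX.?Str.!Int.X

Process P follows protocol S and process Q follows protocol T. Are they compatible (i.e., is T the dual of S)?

μX | μX  match (rec unchanged)
  !Str | ?Str  match
    !Int | !Int  ✗ same direction on both sides — not dual

NO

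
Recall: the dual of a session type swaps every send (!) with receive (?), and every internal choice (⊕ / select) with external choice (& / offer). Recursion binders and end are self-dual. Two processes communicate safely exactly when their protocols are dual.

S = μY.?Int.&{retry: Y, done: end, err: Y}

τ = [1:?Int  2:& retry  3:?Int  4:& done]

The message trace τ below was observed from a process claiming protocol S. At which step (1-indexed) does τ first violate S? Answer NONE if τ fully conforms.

step 1: ?Int  ok  residual = &{retry: μY.…, done: end, err: μY.…}
step 2: & retry  ok  residual = μY.…
step 3: ?Int  ok  residual = &{retry: μY.…, done: end, err: μY.…}
step 4: & done  ok  residual = end
τ conforms to S (length 4)

NONE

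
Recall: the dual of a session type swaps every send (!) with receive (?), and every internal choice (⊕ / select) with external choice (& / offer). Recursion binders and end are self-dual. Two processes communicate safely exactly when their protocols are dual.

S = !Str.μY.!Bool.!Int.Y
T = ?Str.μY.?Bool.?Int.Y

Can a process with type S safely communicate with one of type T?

!Str | ?Str  ok
  μY | μY  ok (binder kept)
    !Bool | ?Bool  ok
      !Int | ?Int  ok
        Y | Y  ok

YES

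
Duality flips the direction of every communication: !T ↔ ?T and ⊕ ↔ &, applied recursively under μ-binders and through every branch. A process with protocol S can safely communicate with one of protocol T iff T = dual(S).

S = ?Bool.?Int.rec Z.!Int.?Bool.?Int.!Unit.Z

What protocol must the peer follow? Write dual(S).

?Bool = !Bool
  ?Int = !Int
    rec Z = rec Z  (rec unchanged)
      !Int = ?Int
        ?Bool = !Bool
          ?Int = !Int
            !Unit = ?Unit
              dual(Z) = Z

!Bool.!Int.rec Z.?Int.!Bool.!Int.?Unit.Z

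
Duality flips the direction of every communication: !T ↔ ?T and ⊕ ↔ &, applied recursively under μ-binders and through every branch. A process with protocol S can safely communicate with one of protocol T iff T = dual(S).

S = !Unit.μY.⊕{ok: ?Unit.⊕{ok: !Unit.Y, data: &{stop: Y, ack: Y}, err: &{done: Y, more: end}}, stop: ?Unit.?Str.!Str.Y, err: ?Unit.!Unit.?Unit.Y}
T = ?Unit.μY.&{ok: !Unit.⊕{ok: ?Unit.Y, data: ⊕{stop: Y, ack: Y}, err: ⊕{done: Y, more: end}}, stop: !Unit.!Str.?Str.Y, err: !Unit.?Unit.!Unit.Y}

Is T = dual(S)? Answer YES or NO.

NO

!Unit ‖ ?Unit  ok
  μY ‖ μY  ok (binder kept)
    ⊕{ok,stop,err} ‖ &{ok,stop,err}  ok label sets agree
      [ok]
        ?Unit ‖ !Unit  ok
          ⊕{ok,data,err} ‖ ⊕{ok,data,err}  ✗ choice polarity not flipped — not dual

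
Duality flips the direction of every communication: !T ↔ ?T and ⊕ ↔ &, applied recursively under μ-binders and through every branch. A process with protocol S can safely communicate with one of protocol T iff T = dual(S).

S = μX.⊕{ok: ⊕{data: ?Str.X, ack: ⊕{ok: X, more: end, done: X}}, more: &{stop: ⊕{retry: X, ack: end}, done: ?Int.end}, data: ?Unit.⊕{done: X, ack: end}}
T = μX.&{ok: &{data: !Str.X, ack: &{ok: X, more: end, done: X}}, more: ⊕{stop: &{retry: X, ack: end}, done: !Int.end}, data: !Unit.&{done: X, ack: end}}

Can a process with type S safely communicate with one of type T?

μX | μX  ok (rec unchanged)
  ⊕{ok,more,data} | &{ok,more,data}  ok label sets agree
    case ok:
      ⊕{data,ack} | &{data,ack}  ok label sets agree
        case data:
          ?Str | !Str  ok
            X | X  ok
        case ack:
          ⊕{ok,more,done} | &{ok,more,done}  ok label sets agree
            case ok:
              X | X  ok
            case more:
              end | end  ok
            case done:
              X | X  ok
    case more:
      &{stop,done} | ⊕{stop,done}  ok label sets agree
        case stop:
          ⊕{retry,ack} | &{retry,ack}  ok label sets agree
            case retry:
              X | X  ok
            case ack:
              end | end  ok
        case done:
          ?Int | !Int  ok
            end | end  ok
    case data:
      ?Unit | !Unit  ok
        ⊕{done,ack} | &{done,ack}  ok label sets agree
          case done:
            X | X  ok
          case ack:
            end | end  ok

YES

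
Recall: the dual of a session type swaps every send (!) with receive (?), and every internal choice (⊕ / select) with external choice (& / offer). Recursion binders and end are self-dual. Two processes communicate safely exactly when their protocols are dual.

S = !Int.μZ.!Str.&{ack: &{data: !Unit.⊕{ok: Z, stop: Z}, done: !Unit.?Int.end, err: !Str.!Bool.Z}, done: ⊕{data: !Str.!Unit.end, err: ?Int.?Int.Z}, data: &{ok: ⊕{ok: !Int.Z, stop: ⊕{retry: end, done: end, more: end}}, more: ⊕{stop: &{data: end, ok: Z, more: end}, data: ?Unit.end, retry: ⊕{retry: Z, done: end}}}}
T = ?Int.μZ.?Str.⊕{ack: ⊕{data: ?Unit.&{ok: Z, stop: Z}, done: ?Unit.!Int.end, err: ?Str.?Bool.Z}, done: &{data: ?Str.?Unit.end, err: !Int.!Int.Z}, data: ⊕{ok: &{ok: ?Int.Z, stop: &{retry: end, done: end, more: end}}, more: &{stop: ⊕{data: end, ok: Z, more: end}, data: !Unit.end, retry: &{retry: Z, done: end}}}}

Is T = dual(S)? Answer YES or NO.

YES

!Int | ?Int  ok
  μZ | μZ  ok (binder kept)
    !Str | ?Str  ok
      &{ack,done,data} | ⊕{ack,done,data}  ok labels match
        [ack]
          &{data,done,err} | ⊕{data,done,err}  ok labels match
            [data]
              !Unit | ?Unit  ok
                ⊕{ok,stop} | &{ok,stop}  ok labels match
                  [ok]
                    Z | Z  ok
                  [stop]
                    Z | Z  ok
            [done]
              !Unit | ?Unit  ok
                ?Int | !Int  ok
                  end | end  ok
            [err]
              !Str | ?Str  ok
                !Bool | ?Bool  ok
                  Z | Z  ok
        [done]
          ⊕{data,err} | &{data,err}  ok labels match
            [data]
              !Str | ?Str  ok
                !Unit | ?Unit  ok
                  end | end  ok
            [err]
              ?Int | !Int  ok
                ?Int | !Int  ok
                  Z | Z  ok
        [data]
          &{ok,more} | ⊕{ok,more}  ok labels match
            [ok]
              ⊕{ok,stop} | &{ok,stop}  ok labels match
                [ok]
                  !Int | ?Int  ok
                    Z | Z  ok
                [stop]
                  ⊕{retry,done,more} | &{retry,done,more}  ok labels match
                    [retry]
                      end | end  ok
                    [done]
                      end | end  ok
                    [more]
                      end | end  ok
            [more]
              ⊕{stop,data,retry} | &{stop,data,retry}  ok labels match
                [stop]
                  &{data,ok,more} | ⊕{data,ok,more}  ok labels match
                    [data]
                      end | end  ok
                    [ok]
                      Z | Z  ok
                    [more]
                      end | end  ok
                [data]
                  ?Unit | !Unit  ok
                    end | end  ok
                [retry]
                  ⊕{retry,done} | &{retry,done}  ok labels match
                    [retry]
                      Z | Z  ok
                    [done]
                      end | end  ok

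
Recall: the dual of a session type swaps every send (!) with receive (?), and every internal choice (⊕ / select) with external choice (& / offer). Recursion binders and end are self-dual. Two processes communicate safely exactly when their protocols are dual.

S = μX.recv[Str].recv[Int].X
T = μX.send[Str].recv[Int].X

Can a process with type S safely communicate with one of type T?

NO

μX vs μX  ✓ (rec unchanged)
  recv[Str] vs send[Str]  ✓
    recv[Int] vs recv[Int]  ✗ same direction on both sides — not dual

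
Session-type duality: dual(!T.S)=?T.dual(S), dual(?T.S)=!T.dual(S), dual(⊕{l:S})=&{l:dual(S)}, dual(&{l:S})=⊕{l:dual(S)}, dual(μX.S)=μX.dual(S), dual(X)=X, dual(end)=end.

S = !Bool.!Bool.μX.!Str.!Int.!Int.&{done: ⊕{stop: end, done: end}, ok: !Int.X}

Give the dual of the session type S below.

!Bool = ?Bool
  !Bool = ?Bool
    μX = μX  (binder kept)
      !Str = ?Str
        !Int = ?Int
          !Int = ?Int
            &{done,ok} = ⊕{done,ok}  (offer→select)
              • done:
                ⊕{stop,done} = &{stop,done}  (⊕→&)
                  • stop:
                    end self-dual
                  • done:
                    end self-dual
              • ok:
                !Int = ?Int
                  X self-dual

?Bool.?Bool.μX.?Str.?Int.?Int.⊕{done: &{stop: end, done: end}, ok: ?Int.X}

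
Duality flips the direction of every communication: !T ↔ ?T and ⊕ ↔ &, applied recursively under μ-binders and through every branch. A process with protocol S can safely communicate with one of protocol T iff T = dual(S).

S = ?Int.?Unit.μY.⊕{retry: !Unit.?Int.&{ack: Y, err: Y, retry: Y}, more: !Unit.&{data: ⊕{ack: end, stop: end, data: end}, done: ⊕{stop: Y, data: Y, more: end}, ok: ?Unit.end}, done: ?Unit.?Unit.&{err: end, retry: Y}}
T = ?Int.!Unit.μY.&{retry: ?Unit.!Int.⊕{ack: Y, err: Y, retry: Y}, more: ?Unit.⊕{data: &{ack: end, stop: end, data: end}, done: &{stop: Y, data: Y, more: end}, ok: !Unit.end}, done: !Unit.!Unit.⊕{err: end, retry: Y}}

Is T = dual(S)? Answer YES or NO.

NO

?Int vs ?Int  ✗ same direction on both sides — not dual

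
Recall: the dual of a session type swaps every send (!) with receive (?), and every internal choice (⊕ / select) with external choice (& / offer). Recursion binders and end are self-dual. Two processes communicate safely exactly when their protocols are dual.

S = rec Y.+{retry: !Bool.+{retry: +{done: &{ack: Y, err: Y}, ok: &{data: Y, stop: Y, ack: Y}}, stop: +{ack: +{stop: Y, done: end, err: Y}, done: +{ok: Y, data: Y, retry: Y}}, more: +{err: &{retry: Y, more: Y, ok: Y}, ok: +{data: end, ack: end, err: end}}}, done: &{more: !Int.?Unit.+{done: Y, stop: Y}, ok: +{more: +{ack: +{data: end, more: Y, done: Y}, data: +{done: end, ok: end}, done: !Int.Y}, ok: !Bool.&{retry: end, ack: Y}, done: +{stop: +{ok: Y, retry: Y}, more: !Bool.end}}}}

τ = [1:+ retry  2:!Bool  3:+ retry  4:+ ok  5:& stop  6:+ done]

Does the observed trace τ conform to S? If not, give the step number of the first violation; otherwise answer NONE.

NONE

@1 + retry  match  residual = !Bool.+{retry: +{done: &{ack: rec Y.…, err: rec Y.…}, ok: &{data: rec Y.…, stop: rec Y.…, ack: rec Y.…}}, stop: +{ack: +{stop: rec Y.…, done: end, err: rec Y.…}, done: +{ok: rec Y.…, data: rec Y.…, retry: rec Y.…}}, more: +{err: &{retry: rec Y.…, more: rec Y.…, ok: rec Y.…}, ok: +{data: end, ack: end, err: end}}}
@2 !Bool  match  residual = +{retry: +{done: &{ack: rec Y.…, err: rec Y.…}, ok: &{data: rec Y.…, stop: rec Y.…, ack: rec Y.…}}, stop: +{ack: +{stop: rec Y.…, done: end, err: rec Y.…}, done: +{ok: rec Y.…, data: rec Y.…, retry: rec Y.…}}, more: +{err: &{retry: rec Y.…, more: rec Y.…, ok: rec Y.…}, ok: +{data: end, ack: end, err: end}}}
@3 + retry  match  residual = +{done: &{ack: rec Y.…, err: rec Y.…}, ok: &{data: rec Y.…, stop: rec Y.…, ack: rec Y.…}}
@4 + ok  match  residual = &{data: rec Y.…, stop: rec Y.…, ack: rec Y.…}
@5 & stop  match  residual = rec Y.…
@6 + done  match  residual = &{more: !Int.?Unit.+{done: rec Y.…, stop: rec Y.…}, ok: +{more: +{ack: +{data: end, more: rec Y.…, done: rec Y.…}, data: +{done: end, ok: end}, done: !Int.rec Y.…}, ok: !Bool.&{retry: end, ack: rec Y.…}, done: +{stop: +{ok: rec Y.…, retry: rec Y.…}, more: !Bool.end}}}
τ conforms to S (length 6)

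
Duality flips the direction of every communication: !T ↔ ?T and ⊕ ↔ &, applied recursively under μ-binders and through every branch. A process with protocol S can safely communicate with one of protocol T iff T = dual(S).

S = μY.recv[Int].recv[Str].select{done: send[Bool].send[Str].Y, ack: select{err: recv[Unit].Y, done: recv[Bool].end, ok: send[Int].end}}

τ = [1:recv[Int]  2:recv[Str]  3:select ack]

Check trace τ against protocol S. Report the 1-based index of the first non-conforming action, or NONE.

NONE

@1 recv[Int]  ✓  cont: recv[Str].select{done: send[Bool].send[Str].μY.…, ack: select{err: recv[Unit].μY.…, done: recv[Bool].end, ok: send[Int].end}}
@2 recv[Str]  ✓  cont: select{done: send[Bool].send[Str].μY.…, ack: select{err: recv[Unit].μY.…, done: recv[Bool].end, ok: send[Int].end}}
@3 select ack  ✓  cont: select{err: recv[Unit].μY.…, done: recv[Bool].end, ok: send[Int].end}
trace exhausted — no violation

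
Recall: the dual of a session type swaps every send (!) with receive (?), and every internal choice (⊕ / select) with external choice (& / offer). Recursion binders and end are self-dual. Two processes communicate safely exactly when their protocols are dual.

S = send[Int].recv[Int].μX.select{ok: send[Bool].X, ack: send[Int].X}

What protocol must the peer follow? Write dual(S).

recv[Int].send[Int].μX.offer{ok: recv[Bool].X, ack: recv[Int].X}

send[Int] → recv[Int]
  recv[Int] → send[Int]
    μX → μX  (binder kept)
      select{ok,ack} → offer{ok,ack}  (⊕→&)
        • ok:
          send[Bool] → recv[Bool]
            X self-dual
        • ack:
          send[Int] → recv[Int]
            X self-dual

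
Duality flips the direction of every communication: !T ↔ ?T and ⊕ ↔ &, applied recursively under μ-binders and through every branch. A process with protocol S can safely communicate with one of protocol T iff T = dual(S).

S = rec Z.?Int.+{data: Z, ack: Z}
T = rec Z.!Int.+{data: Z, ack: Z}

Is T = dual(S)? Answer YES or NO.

NO

rec Z ‖ rec Z  ✓ (binder kept)
  ?Int ‖ !Int  ✓
    +{data,ack} ‖ +{data,ack}  ✗ choice polarity not flipped — not dual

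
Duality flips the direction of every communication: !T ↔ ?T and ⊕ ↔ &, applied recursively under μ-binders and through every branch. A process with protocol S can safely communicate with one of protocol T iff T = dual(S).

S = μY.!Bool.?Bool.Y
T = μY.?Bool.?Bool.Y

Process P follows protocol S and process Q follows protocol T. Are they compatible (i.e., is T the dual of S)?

μY vs μY  ✓ (binder kept)
  !Bool vs ?Bool  ✓
    ?Bool vs ?Bool  ✗ same direction on both sides — not dual

NO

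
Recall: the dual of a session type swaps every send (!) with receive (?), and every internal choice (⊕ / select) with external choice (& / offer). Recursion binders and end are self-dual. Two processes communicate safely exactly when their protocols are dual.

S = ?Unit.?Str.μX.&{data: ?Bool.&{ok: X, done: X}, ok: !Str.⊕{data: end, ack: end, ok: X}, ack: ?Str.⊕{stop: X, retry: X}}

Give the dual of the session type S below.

?Unit ↦ !Unit
  ?Str ↦ !Str
    μX ↦ μX  (μ self-dual)
      &{data,ok,ack} ↦ ⊕{data,ok,ack}  (offer→select)
        [data]
          ?Bool ↦ !Bool
            &{ok,done} ↦ ⊕{ok,done}  (offer→select)
              [ok]
                dual(X) = X
              [done]
                dual(X) = X
        [ok]
          !Str ↦ ?Str
            ⊕{data,ack,ok} ↦ &{data,ack,ok}  (⊕→&)
              [data]
                dual(end) = end
              [ack]
                dual(end) = end
              [ok]
                dual(X) = X
        [ack]
          ?Str ↦ !Str
            ⊕{stop,retry} ↦ &{stop,retry}  (⊕→&)
              [stop]
                dual(X) = X
              [retry]
                dual(X) = X

!Unit.!Str.μX.⊕{data: !Bool.⊕{ok: X, done: X}, ok: ?Str.&{data: end, ack: end, ok: X}, ack: !Str.&{stop: X, retry: X}}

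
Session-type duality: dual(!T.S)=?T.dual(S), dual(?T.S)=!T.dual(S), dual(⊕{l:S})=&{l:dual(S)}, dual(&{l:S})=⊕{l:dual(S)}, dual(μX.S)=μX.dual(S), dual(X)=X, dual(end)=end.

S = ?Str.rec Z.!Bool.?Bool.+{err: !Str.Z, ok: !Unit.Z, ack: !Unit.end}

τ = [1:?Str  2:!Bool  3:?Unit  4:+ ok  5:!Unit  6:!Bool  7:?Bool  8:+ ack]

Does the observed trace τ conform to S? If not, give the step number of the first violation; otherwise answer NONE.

[1] ?Str  ✓  cont: rec Z.…
[2] !Bool  ✓  cont: ?Bool.+{err: !Str.rec Z.…, ok: !Unit.rec Z.…, ack: !Unit.end}
[3] got ?Unit, protocol expects ?Bool  ✗

3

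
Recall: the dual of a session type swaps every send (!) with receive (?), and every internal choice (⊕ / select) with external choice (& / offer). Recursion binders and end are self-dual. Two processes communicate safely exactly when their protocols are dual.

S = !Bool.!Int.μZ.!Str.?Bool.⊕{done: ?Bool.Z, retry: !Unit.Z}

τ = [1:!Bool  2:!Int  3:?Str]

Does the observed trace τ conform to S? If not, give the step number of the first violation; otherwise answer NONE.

3

step 1: !Bool  match  now at !Int.μZ.…
step 2: !Int  match  now at μZ.…
step 3: got ?Str, protocol expects !Str  ✗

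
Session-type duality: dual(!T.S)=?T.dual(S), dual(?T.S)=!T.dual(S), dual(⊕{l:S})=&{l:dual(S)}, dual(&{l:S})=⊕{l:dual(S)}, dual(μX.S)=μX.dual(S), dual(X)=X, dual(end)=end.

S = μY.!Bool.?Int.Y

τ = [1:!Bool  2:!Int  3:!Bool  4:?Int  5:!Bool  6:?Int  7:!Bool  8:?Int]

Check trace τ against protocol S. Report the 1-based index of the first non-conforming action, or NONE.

2

step 1: !Bool  ok  cont: ?Int.μY.…
step 2: got !Int, protocol expects ?Int  ✗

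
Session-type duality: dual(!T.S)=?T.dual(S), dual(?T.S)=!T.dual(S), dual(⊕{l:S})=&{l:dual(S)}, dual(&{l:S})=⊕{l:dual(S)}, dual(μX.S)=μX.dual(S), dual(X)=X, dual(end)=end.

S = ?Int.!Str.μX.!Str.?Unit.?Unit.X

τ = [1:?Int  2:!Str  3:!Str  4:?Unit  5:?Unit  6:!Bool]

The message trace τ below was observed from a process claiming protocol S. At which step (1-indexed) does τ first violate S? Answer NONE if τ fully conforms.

[1] ?Int  ok  cont: !Str.μX.…
[2] !Str  ok  cont: μX.…
[3] !Str  ok  cont: ?Unit.?Unit.μX.…
[4] ?Unit  ok  cont: ?Unit.μX.…
[5] ?Unit  ok  cont: μX.…
[6] got !Bool, protocol expects !Str  ✗

6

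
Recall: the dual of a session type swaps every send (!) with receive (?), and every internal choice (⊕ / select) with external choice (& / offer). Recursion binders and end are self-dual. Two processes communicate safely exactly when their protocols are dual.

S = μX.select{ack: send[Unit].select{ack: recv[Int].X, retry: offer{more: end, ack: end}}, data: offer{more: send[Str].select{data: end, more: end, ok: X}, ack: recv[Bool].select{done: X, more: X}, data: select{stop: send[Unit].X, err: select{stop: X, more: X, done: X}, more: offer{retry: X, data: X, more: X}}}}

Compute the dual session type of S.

μX.offer{ack: recv[Unit].offer{ack: send[Int].X, retry: select{more: end, ack: end}}, data: select{more: recv[Str].offer{data: end, more: end, ok: X}, ack: send[Bool].offer{done: X, more: X}, data: offer{stop: recv[Unit].X, err: offer{stop: X, more: X, done: X}, more: select{retry: X, data: X, more: X}}}}

μX ↦ μX  (rec unchanged)
  select{ack,data} ↦ offer{ack,data}  (internal→external)
    case ack:
      send[Unit] ↦ recv[Unit]
        select{ack,retry} ↦ offer{ack,retry}  (internal→external)
          case ack:
            recv[Int] ↦ send[Int]
              dual(X) = X
          case retry:
            offer{more,ack} ↦ select{more,ack}  (&→⊕)
              case more:
                dual(end) = end
              case ack:
                dual(end) = end
    case data:
      offer{more,ack,data} ↦ select{more,ack,data}  (&→⊕)
        case more:
          send[Str] ↦ recv[Str]
            select{data,more,ok} ↦ offer{data,more,ok}  (internal→external)
              case data:
                dual(end) = end
              case more:
                dual(end) = end
              case ok:
                dual(X) = X
        case ack:
          recv[Bool] ↦ send[Bool]
            select{done,more} ↦ offer{done,more}  (internal→external)
              case done:
                dual(X) = X
              case more:
                dual(X) = X
        case data:
          select{stop,err,more} ↦ offer{stop,err,more}  (internal→external)
            case stop:
              send[Unit] ↦ recv[Unit]
                dual(X) = X
            case err:
              select{stop,more,done} ↦ offer{stop,more,done}  (internal→external)
                case stop:
                  dual(X) = X
                case more:
                  dual(X) = X
                case done:
                  dual(X) = X
            case more:
              offer{retry,data,more} ↦ select{retry,data,more}  (&→⊕)
                case retry:
                  dual(X) = X
                case data:
                  dual(X) = X
                case more:
                  dual(X) = X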